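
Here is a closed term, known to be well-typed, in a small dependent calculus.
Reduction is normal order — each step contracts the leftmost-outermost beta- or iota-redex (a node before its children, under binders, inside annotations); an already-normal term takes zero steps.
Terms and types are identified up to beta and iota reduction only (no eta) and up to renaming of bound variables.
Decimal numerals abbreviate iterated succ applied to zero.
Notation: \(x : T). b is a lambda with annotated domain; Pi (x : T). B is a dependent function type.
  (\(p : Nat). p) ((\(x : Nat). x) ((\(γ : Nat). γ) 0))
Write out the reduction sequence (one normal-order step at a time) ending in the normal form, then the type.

normal-order reduction:
  (\(p : Nat). p) ((\(x : Nat). x) ((\(γ : Nat). γ) 0))
  ~> (\(p : Nat). p) ((\(x : Nat). x) 0)
  ~> (\(p : Nat). p) 0
  ~> 0
inferred type:
  Nat


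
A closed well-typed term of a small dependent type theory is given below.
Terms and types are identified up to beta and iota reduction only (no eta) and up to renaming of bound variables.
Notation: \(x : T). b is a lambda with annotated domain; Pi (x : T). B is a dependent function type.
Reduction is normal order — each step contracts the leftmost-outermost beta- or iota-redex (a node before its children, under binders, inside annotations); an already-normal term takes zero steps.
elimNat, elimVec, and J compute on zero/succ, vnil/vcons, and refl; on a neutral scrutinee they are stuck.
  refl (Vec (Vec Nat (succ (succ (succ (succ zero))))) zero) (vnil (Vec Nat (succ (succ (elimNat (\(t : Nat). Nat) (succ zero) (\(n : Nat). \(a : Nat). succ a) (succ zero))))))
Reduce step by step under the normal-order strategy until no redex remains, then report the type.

reduction (normal order):
  refl (Vec (Vec Nat (succ (succ (succ (succ zero))))) zero) (vnil (Vec Nat (succ (succ (elimNat (\(t : Nat). Nat) (succ zero) (\(n : Nat). \(a : Nat). succ a) (succ zero))))))
  ~> refl (Vec (Vec Nat (succ (succ (succ (succ zero))))) zero) (vnil (Vec Nat (succ (succ ((\(t : Nat). \(n : Nat). succ n) zero (elimNat (\(a : Nat). Nat) (succ zero) (\(θ : Nat). \(w : Nat). succ w) zero))))))
  ~> refl (Vec (Vec Nat (succ (succ (succ (succ zero))))) zero) (vnil (Vec Nat (succ (succ ((\(t : Nat). succ t) (elimNat (\(n : Nat). Nat) (succ zero) (\(a : Nat). \(θ : Nat). succ θ) zero))))))
  ~> refl (Vec (Vec Nat (succ (succ (succ (succ zero))))) zero) (vnil (Vec Nat (succ (succ (succ (elimNat (\(t : Nat). Nat) (succ zero) (\(n : Nat). \(a : Nat). succ a) zero))))))
  ~> refl (Vec (Vec Nat (succ (succ (succ (succ zero))))) zero) (vnil (Vec Nat (succ (succ (succ (succ zero))))))
type:
  Eq (Vec (Vec Nat (succ (succ (succ (succ zero))))) zero) (vnil (Vec Nat (succ (succ (succ (succ zero)))))) (vnil (Vec Nat (succ (succ (succ (succ zero))))))


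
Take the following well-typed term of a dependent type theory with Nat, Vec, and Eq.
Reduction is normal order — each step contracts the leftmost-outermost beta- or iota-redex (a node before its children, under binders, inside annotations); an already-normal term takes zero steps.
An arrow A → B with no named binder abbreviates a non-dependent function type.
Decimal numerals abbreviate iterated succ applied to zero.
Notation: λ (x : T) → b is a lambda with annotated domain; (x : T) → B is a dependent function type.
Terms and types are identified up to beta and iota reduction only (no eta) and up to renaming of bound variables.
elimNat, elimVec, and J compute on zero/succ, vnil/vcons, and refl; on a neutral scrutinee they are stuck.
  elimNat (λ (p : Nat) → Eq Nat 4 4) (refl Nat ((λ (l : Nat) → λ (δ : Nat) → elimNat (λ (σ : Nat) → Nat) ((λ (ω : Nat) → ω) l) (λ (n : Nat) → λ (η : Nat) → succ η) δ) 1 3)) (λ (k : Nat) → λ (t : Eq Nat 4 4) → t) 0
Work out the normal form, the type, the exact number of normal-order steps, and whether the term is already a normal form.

reduced normal form:
  refl Nat 4
the term's type:
  Eq Nat 4 4
normal-order step count: 14
term was already normal: no
first contracted redex: an elimNat iota-redex


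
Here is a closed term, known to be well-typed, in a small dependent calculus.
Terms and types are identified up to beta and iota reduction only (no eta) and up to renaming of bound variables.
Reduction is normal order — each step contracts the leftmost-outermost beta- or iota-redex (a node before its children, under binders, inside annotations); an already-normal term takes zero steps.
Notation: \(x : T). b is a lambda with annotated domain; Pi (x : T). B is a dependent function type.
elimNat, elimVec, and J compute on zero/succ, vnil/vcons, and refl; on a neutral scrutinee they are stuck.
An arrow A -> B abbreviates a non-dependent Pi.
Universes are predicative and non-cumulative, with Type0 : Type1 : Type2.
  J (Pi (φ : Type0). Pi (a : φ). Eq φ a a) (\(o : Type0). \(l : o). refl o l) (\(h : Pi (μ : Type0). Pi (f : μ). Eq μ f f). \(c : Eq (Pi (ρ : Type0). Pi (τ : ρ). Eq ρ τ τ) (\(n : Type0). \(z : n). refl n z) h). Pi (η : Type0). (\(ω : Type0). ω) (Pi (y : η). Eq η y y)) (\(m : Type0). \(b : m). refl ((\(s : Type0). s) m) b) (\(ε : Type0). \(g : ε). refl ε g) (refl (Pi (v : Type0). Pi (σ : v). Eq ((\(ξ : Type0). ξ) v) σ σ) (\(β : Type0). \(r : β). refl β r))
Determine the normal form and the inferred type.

resulting normal form:
  \(φ : Type0). \(a : φ). refl φ a
type:
  Pi (φ : Type0). Pi (a : φ). Eq φ a a


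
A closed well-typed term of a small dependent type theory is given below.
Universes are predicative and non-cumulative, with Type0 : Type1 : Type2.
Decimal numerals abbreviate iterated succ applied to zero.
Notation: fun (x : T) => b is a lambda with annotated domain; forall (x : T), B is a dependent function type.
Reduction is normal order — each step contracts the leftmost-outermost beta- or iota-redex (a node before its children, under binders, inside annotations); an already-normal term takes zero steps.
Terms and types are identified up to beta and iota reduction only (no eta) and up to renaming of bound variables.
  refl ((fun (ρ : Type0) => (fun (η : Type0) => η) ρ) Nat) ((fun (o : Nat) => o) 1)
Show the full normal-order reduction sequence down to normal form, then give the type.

normal-order reduction sequence:
  refl ((fun (ρ : Type0) => (fun (η : Type0) => η) ρ) Nat) ((fun (o : Nat) => o) 1)
  ~> refl ((fun (ρ : Type0) => ρ) Nat) ((fun (η : Nat) => η) 1)
  ~> refl Nat ((fun (ρ : Nat) => ρ) 1)
  ~> refl Nat 1
the term's type:
  Eq Nat 1 1


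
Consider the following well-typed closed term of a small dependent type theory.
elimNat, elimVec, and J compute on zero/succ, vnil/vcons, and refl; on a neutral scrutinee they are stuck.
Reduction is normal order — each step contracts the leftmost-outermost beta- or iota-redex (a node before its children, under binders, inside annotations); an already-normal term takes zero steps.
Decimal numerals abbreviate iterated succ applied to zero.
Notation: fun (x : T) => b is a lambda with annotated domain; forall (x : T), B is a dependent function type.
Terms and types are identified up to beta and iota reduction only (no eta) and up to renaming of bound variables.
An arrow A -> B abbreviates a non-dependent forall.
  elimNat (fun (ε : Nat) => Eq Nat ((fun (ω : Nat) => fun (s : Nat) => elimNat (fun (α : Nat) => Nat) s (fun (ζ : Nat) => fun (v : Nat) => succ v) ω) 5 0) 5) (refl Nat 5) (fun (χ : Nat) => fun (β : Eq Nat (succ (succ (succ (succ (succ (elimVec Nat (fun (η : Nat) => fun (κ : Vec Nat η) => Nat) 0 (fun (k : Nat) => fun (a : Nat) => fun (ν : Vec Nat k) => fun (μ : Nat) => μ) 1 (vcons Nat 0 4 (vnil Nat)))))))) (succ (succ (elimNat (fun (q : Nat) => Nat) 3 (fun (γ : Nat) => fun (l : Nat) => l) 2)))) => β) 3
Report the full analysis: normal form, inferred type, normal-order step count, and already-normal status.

resulting normal form:
  refl Nat 5
the term's type:
  Eq Nat 5 5
steps to reach normal form (normal order): 10
already normal: no
first redex: an elimNat iota-redex


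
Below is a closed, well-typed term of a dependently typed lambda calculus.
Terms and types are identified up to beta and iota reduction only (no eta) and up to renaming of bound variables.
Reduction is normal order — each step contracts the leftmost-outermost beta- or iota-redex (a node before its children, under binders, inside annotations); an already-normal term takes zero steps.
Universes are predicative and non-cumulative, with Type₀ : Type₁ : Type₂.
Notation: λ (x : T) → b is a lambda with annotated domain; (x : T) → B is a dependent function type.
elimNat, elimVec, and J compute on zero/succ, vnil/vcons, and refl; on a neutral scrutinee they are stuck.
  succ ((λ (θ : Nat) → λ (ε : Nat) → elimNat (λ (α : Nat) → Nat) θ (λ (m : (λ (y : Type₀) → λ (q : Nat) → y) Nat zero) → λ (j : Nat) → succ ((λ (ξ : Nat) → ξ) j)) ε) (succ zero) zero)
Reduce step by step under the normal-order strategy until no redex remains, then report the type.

normal-order reduction:
  succ ((λ (θ : Nat) → λ (ε : Nat) → elimNat (λ (α : Nat) → Nat) θ (λ (m : (λ (y : Type₀) → λ (q : Nat) → y) Nat zero) → λ (j : Nat) → succ ((λ (ξ : Nat) → ξ) j)) ε) (succ zero) zero)
  ~> succ ((λ (θ : Nat) → elimNat (λ (ε : Nat) → Nat) (succ zero) (λ (α : (λ (m : Type₀) → λ (y : Nat) → m) Nat zero) → λ (q : Nat) → succ ((λ (j : Nat) → j) q)) θ) zero)
  ~> succ (elimNat (λ (θ : Nat) → Nat) (succ zero) (λ (ε : (λ (α : Type₀) → λ (m : Nat) → α) Nat zero) → λ (y : Nat) → succ ((λ (q : Nat) → q) y)) zero)
  ~> succ (succ zero)
inferred type:
  Nat


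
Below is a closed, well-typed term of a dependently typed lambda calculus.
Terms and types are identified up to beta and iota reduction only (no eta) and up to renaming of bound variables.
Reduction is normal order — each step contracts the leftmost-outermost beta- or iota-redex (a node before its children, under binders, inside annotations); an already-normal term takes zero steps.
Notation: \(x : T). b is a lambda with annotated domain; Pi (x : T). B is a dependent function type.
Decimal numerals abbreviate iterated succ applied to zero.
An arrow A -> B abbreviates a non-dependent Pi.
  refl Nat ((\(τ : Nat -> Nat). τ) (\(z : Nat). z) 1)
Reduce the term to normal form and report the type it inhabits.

resulting normal form:
  refl Nat 1
type:
  Eq Nat 1 1
observation: contracting a beta-redex first, the term normalizes in 2 steps.


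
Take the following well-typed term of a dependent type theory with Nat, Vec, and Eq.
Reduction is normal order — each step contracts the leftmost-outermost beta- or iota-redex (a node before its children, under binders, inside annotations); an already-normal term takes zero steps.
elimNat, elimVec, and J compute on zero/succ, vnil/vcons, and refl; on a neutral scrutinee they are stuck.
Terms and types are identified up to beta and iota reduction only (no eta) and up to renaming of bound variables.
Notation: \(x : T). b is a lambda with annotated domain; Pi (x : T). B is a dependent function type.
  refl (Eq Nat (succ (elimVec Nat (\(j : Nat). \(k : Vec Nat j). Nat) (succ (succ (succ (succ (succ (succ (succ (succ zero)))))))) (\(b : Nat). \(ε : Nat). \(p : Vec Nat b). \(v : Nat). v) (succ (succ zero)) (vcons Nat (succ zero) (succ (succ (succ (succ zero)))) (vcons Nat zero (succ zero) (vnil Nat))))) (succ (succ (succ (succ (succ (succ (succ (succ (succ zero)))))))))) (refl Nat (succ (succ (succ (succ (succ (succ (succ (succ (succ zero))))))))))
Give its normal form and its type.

resulting normal form:
  refl (Eq Nat (succ (succ (succ (succ (succ (succ (succ (succ (succ zero))))))))) (succ (succ (succ (succ (succ (succ (succ (succ (succ zero)))))))))) (refl Nat (succ (succ (succ (succ (succ (succ (succ (succ (succ zero))))))))))
inferred type:
  Eq (Eq Nat (succ (succ (succ (succ (succ (succ (succ (succ (succ zero))))))))) (succ (succ (succ (succ (succ (succ (succ (succ (succ zero)))))))))) (refl Nat (succ (succ (succ (succ (succ (succ (succ (succ (succ zero)))))))))) (refl Nat (succ (succ (succ (succ (succ (succ (succ (succ (succ zero))))))))))


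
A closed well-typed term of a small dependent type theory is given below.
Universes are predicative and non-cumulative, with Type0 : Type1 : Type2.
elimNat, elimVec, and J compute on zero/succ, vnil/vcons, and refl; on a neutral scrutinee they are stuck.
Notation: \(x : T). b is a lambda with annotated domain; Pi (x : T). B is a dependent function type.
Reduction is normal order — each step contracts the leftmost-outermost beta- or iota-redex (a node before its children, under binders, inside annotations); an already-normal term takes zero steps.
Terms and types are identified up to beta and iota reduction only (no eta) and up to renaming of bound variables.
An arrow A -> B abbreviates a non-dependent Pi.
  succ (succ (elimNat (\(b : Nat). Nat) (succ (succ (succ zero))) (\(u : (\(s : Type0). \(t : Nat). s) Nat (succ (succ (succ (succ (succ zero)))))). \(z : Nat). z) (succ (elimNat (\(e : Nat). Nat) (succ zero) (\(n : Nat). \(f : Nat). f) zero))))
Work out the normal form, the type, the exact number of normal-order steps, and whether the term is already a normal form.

reduced normal form:
  succ (succ (succ (succ (succ zero))))
type:
  Nat
normal-order step count: 10
already normal: no
first redex: an elimNat iota-redex


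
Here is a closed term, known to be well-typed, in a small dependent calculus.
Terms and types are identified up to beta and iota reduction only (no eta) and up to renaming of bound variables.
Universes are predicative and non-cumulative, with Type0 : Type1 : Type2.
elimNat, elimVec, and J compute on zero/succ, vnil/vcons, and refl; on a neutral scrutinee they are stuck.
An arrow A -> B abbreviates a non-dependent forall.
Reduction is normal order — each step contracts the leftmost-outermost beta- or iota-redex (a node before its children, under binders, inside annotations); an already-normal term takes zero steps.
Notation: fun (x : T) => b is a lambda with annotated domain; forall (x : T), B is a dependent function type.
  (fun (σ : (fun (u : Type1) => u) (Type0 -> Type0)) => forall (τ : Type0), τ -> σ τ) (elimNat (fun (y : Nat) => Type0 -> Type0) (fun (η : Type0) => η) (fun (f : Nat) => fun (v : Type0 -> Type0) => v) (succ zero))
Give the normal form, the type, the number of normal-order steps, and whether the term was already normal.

normal form:
  forall (σ : Type0), σ -> σ
type:
  Type1
reduction steps (normal order): 6
already normal: no
first contracted redex: a beta-redex


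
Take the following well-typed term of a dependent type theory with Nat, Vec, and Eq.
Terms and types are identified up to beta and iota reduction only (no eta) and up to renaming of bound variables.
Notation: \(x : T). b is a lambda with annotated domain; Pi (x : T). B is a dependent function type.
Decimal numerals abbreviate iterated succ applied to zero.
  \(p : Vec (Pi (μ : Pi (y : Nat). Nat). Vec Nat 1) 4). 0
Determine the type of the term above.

type:
  Pi (p : Vec (Pi (μ : Pi (y : Nat). Nat). Vec Nat 1) 4). Nat


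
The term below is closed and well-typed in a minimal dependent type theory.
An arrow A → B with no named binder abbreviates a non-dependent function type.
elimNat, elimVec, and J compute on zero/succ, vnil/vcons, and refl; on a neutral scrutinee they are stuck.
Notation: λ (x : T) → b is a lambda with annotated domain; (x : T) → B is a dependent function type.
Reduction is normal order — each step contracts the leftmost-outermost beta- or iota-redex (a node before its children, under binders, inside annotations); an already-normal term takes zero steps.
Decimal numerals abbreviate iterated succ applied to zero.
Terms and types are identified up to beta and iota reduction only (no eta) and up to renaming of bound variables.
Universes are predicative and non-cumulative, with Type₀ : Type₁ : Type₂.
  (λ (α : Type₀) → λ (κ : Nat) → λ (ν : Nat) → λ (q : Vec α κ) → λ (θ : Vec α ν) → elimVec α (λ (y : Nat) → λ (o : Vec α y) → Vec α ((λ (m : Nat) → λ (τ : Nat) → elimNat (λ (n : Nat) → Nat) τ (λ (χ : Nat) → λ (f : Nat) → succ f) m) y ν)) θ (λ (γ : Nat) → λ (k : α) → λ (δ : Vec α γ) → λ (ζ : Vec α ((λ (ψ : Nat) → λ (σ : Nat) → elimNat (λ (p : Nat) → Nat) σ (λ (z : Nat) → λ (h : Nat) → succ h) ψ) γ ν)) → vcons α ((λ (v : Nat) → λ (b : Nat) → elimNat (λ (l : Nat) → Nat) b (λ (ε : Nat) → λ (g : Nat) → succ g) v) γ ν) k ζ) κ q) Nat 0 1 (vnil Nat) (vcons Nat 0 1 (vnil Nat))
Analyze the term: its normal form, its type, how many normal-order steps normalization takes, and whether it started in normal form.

normal form:
  vcons Nat 0 1 (vnil Nat)
the term's type:
  Vec Nat 1
steps to reach normal form (normal order): 6
term was already normal: no
first redex: a beta-redex


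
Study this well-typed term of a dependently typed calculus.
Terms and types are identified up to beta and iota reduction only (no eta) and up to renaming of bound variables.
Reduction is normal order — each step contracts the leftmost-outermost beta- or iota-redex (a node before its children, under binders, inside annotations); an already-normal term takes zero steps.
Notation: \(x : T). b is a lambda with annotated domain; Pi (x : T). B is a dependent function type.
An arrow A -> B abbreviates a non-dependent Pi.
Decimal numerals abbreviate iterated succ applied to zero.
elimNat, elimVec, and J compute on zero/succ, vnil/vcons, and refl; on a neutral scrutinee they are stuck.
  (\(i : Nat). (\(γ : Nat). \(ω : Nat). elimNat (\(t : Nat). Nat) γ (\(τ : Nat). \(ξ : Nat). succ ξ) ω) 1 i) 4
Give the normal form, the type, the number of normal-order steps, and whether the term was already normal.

normal form:
  5
the term's type:
  Nat
steps to reach normal form (normal order): 16
started in normal form: no
first redex: a beta-redex


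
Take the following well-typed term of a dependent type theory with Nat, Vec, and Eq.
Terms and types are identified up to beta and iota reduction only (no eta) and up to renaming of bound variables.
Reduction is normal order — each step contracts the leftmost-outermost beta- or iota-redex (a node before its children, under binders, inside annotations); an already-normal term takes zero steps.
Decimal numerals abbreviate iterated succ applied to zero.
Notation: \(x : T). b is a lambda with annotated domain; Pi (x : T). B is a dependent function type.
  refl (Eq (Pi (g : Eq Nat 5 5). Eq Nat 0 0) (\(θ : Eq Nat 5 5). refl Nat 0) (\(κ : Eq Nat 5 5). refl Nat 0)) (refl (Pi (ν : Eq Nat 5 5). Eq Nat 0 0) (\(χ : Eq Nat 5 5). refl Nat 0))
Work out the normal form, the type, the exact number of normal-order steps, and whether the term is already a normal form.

reduced normal form:
  refl (Eq (Pi (g : Eq Nat 5 5). Eq Nat 0 0) (\(θ : Eq Nat 5 5). refl Nat 0) (\(κ : Eq Nat 5 5). refl Nat 0)) (refl (Pi (ν : Eq Nat 5 5). Eq Nat 0 0) (\(χ : Eq Nat 5 5). refl Nat 0))
inferred type:
  Eq (Eq (Pi (g : Eq Nat 5 5). Eq Nat 0 0) (\(θ : Eq Nat 5 5). refl Nat 0) (\(κ : Eq Nat 5 5). refl Nat 0)) (refl (Pi (ν : Eq Nat 5 5). Eq Nat 0 0) (\(χ : Eq Nat 5 5). refl Nat 0)) (refl (Pi (ω : Eq Nat 5 5). Eq Nat 0 0) (\(f : Eq Nat 5 5). refl Nat 0))
steps to reach normal form (normal order): 0
started in normal form: yes


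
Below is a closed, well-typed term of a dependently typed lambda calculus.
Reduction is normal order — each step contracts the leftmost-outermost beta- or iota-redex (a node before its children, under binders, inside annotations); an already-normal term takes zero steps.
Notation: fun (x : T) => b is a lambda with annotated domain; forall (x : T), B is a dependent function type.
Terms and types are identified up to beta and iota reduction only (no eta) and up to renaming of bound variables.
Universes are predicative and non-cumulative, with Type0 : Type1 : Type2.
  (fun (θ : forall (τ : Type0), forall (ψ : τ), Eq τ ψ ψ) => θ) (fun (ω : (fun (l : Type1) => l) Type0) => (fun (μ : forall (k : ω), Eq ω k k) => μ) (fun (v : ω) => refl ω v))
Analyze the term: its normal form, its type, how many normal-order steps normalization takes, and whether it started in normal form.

resulting normal form:
  fun (θ : Type0) => fun (τ : θ) => refl θ τ
type:
  forall (θ : Type0), forall (τ : θ), Eq θ τ τ
steps to reach normal form (normal order): 3
started in normal form: no
first redex: a beta-redex


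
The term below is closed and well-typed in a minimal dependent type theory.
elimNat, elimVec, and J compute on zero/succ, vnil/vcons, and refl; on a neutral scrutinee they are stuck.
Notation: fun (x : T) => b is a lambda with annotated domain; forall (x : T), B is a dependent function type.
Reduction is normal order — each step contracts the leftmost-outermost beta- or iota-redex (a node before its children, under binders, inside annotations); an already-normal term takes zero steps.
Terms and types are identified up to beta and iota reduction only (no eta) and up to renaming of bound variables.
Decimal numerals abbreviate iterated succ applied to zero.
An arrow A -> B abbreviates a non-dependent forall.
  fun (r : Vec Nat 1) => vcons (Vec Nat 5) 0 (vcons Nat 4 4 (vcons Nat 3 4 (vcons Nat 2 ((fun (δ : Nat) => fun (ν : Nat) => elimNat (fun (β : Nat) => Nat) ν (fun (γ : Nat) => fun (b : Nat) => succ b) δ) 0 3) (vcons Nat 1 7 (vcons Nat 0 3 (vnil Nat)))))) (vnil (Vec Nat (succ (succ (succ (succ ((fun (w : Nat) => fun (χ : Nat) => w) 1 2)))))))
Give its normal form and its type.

resulting normal form:
  fun (r : Vec Nat 1) => vcons (Vec Nat 5) 0 (vcons Nat 4 4 (vcons Nat 3 4 (vcons Nat 2 3 (vcons Nat 1 7 (vcons Nat 0 3 (vnil Nat)))))) (vnil (Vec Nat 5))
the term's type:
  Vec Nat 1 -> Vec (Vec Nat 5) 1
observation: 5 normal-order steps separate the term from its normal form.


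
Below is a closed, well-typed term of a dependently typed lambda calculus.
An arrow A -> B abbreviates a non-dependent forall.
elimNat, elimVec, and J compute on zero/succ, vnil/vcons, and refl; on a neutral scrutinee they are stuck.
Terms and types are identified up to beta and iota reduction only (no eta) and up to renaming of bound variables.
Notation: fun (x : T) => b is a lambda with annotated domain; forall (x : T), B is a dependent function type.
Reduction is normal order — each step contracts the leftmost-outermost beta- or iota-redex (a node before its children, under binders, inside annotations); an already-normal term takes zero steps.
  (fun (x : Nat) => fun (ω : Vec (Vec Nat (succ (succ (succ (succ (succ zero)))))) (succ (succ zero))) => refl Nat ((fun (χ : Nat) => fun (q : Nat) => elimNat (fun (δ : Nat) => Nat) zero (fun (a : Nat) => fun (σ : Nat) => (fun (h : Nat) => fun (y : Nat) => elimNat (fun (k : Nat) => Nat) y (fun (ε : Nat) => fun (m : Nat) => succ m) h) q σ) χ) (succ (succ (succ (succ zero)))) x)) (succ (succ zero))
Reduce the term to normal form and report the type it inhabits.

normal form:
  fun (x : Vec (Vec Nat (succ (succ (succ (succ (succ zero)))))) (succ (succ zero))) => refl Nat (succ (succ (succ (succ (succ (succ (succ (succ zero))))))))
inferred type:
  Vec (Vec Nat (succ (succ (succ (succ (succ zero)))))) (succ (succ zero)) -> Eq Nat (succ (succ (succ (succ (succ (succ (succ (succ zero)))))))) (succ (succ (succ (succ (succ (succ (succ (succ zero))))))))
observation: the term reaches its normal form after 52 normal-order steps.


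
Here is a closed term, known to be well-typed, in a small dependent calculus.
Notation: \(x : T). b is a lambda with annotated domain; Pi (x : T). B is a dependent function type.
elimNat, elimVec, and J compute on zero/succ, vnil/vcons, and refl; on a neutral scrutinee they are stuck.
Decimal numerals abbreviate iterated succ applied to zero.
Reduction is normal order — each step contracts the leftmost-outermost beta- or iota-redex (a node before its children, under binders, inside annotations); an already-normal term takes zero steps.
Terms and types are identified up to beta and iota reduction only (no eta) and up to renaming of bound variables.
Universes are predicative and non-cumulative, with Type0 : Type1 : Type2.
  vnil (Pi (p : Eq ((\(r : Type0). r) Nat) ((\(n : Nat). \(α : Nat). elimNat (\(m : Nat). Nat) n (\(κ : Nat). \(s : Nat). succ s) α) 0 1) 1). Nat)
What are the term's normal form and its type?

reduced normal form:
  vnil (Pi (p : Eq Nat 1 1). Nat)
the term's type:
  Vec (Pi (p : Eq Nat 1 1). Nat) 0
observation: normalization takes exactly 7 steps under the normal-order strategy.


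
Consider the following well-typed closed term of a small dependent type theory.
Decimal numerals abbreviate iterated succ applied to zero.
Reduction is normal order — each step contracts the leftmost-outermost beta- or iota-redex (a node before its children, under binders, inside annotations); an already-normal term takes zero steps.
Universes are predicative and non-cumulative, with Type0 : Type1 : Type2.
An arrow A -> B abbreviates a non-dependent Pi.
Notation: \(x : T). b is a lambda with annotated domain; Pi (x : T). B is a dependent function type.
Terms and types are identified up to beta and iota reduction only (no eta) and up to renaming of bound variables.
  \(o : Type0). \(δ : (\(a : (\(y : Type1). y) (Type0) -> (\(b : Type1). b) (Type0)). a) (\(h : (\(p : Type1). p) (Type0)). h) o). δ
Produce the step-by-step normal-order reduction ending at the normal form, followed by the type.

reduction (normal order):
  \(o : Type0). \(δ : (\(a : (\(y : Type1). y) (Type0) -> (\(b : Type1). b) (Type0)). a) (\(h : (\(p : Type1). p) (Type0)). h) o). δ
  ~> \(o : Type0). \(δ : (\(a : (\(y : Type1). y) (Type0)). a) o). δ
  ~> \(o : Type0). \(δ : o). δ
type:
  Pi (o : Type0). o -> o


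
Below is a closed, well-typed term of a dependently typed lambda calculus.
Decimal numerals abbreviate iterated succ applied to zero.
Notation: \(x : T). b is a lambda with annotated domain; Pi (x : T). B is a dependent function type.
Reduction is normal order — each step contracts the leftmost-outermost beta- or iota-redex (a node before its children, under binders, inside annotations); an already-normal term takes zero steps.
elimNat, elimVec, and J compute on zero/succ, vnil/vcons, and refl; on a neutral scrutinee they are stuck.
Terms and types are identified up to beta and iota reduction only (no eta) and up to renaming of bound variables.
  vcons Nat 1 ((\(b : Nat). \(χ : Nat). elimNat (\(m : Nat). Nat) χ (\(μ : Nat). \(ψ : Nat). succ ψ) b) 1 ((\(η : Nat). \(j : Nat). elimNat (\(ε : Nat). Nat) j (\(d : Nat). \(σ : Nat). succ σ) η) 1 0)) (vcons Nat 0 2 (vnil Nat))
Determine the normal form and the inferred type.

normal form:
  vcons Nat 1 2 (vcons Nat 0 2 (vnil Nat))
inferred type:
  Vec Nat 2


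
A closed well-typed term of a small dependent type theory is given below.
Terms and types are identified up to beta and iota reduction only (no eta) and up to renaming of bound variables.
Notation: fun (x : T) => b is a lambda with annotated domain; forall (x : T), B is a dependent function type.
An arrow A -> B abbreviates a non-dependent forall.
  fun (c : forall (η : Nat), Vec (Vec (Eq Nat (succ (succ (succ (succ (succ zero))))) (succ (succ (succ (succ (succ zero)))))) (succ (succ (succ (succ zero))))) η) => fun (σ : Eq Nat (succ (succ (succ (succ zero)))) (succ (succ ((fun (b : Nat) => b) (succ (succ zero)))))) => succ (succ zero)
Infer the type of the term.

inferred type:
  (forall (c : Nat), Vec (Vec (Eq Nat (succ (succ (succ (succ (succ zero))))) (succ (succ (succ (succ (succ zero)))))) (succ (succ (succ (succ zero))))) c) -> Eq Nat (succ (succ (succ (succ zero)))) (succ (succ (succ (succ zero)))) -> Nat


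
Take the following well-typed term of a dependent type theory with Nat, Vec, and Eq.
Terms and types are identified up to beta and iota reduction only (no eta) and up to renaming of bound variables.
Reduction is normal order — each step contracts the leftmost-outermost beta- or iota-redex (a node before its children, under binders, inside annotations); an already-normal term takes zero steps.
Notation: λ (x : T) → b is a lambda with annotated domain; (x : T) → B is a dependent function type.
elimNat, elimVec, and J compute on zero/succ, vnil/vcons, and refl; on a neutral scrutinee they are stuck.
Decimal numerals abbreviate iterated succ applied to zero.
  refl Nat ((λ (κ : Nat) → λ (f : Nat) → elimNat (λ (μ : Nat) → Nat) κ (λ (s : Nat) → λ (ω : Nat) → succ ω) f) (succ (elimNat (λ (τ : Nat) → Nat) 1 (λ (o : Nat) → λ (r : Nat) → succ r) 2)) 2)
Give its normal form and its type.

normal form:
  refl Nat 6
inferred type:
  Eq Nat 6 6


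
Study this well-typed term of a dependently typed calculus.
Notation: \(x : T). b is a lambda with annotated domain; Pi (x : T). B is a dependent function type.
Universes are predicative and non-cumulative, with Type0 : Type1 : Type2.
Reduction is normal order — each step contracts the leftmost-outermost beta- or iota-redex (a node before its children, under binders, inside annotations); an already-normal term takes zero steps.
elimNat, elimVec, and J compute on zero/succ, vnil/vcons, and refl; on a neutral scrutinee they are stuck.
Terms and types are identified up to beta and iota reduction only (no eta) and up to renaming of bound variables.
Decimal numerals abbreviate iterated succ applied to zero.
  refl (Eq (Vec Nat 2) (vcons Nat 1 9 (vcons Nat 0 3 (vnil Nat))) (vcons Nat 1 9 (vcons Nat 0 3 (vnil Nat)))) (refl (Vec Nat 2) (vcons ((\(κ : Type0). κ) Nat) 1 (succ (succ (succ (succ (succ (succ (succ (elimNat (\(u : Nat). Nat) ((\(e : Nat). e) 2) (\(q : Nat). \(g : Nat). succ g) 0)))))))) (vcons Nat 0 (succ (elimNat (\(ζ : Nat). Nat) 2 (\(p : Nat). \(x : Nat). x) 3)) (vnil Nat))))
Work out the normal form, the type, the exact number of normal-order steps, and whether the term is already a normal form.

reduced normal form:
  refl (Eq (Vec Nat 2) (vcons Nat 1 9 (vcons Nat 0 3 (vnil Nat))) (vcons Nat 1 9 (vcons Nat 0 3 (vnil Nat)))) (refl (Vec Nat 2) (vcons Nat 1 9 (vcons Nat 0 3 (vnil Nat))))
inferred type:
  Eq (Eq (Vec Nat 2) (vcons Nat 1 9 (vcons Nat 0 3 (vnil Nat))) (vcons Nat 1 9 (vcons Nat 0 3 (vnil Nat)))) (refl (Vec Nat 2) (vcons Nat 1 9 (vcons Nat 0 3 (vnil Nat)))) (refl (Vec Nat 2) (vcons Nat 1 9 (vcons Nat 0 3 (vnil Nat))))
steps to reach normal form (normal order): 13
term was already normal: no
first redex: a beta-redex


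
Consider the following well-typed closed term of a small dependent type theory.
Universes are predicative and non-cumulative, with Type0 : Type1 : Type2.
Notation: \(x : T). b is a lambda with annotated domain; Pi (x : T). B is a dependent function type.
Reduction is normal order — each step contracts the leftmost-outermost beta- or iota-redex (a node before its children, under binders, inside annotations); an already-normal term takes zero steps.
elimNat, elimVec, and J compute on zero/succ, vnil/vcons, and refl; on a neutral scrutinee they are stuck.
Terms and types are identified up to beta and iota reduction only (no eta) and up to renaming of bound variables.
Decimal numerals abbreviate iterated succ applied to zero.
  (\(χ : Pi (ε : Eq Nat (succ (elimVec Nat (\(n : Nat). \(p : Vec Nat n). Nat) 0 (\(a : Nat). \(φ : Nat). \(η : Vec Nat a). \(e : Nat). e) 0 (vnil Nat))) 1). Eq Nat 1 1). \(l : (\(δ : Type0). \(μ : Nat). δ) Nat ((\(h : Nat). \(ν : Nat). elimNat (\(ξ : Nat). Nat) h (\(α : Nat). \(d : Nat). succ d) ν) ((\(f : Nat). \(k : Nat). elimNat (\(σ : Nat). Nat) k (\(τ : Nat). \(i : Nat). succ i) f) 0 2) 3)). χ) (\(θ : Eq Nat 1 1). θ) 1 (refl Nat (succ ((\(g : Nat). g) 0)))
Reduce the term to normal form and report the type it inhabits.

normal form:
  refl Nat 1
inferred type:
  Eq Nat 1 1
observation: the term reaches its normal form after 4 normal-order steps.


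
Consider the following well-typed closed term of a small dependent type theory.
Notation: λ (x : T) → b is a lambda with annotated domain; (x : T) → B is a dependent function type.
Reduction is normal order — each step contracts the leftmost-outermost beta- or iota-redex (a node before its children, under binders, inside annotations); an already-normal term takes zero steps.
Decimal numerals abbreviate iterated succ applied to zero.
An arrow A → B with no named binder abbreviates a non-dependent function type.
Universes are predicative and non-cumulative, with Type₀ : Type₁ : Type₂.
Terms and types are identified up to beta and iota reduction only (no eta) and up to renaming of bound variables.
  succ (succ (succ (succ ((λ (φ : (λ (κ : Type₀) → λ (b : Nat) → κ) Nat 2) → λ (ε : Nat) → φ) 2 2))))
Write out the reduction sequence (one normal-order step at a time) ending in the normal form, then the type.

reduction (normal order):
  succ (succ (succ (succ ((λ (φ : (λ (κ : Type₀) → λ (b : Nat) → κ) Nat 2) → λ (ε : Nat) → φ) 2 2))))
  ~> succ (succ (succ (succ ((λ (φ : Nat) → 2) 2))))
  ~> 6
inferred type:
  Nat


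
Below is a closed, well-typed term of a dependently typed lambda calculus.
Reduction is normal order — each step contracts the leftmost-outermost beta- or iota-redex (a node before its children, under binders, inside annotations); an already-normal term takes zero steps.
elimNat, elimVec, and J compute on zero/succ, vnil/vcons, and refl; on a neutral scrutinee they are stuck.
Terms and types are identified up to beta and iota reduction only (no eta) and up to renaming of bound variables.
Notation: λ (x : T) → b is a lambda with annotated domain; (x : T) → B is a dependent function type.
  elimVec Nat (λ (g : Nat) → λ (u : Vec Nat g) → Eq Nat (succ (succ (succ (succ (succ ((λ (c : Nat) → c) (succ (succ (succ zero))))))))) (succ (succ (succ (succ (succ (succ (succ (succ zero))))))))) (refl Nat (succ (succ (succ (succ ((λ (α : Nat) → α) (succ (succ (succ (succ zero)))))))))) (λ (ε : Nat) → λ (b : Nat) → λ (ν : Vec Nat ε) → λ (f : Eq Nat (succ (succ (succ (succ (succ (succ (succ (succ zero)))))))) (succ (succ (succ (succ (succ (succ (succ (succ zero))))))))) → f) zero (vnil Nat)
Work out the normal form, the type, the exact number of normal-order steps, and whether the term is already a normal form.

normal form:
  refl Nat (succ (succ (succ (succ (succ (succ (succ (succ zero))))))))
type:
  Eq Nat (succ (succ (succ (succ (succ (succ (succ (succ zero)))))))) (succ (succ (succ (succ (succ (succ (succ (succ zero))))))))
reduction steps (normal order): 2
term was already normal: no
first contracted redex: an elimVec iota-redex


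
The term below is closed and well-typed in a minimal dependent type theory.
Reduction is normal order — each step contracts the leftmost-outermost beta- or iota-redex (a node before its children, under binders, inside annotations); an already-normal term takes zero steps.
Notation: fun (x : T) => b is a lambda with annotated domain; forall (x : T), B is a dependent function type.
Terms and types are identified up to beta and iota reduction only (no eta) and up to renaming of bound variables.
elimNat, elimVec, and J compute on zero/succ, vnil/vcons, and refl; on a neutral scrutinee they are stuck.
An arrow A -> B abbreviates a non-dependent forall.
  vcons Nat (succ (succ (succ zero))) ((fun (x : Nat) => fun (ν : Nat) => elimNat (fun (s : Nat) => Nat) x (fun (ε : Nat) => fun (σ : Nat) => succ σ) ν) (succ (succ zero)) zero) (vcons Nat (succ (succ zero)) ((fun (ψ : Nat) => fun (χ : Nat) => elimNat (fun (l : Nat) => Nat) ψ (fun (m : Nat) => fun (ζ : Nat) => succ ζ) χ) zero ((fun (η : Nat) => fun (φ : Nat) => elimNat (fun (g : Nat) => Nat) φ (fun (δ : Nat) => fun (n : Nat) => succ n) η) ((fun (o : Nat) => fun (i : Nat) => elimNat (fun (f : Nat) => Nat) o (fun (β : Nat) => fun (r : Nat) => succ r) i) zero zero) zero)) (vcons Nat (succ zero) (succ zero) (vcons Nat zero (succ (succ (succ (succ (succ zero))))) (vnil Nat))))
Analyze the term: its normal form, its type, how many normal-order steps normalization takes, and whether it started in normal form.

reduced normal form:
  vcons Nat (succ (succ (succ zero))) (succ (succ zero)) (vcons Nat (succ (succ zero)) zero (vcons Nat (succ zero) (succ zero) (vcons Nat zero (succ (succ (succ (succ (succ zero))))) (vnil Nat))))
inferred type:
  Vec Nat (succ (succ (succ (succ zero))))
normal-order step count: 12
started in normal form: no
first contracted redex: a beta-redex


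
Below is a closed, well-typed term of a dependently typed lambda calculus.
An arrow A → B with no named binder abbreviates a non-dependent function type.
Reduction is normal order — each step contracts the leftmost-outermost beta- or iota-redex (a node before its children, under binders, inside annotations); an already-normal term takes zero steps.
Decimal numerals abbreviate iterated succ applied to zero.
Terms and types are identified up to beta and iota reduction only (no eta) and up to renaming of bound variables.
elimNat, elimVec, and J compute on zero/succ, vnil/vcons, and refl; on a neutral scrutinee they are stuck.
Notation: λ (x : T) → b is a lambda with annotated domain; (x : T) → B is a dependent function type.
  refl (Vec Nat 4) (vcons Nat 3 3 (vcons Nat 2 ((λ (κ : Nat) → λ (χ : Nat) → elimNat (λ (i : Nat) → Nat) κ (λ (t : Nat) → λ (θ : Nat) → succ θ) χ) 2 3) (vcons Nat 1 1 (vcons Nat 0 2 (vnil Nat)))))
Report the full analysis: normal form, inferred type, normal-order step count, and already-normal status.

reduced normal form:
  refl (Vec Nat 4) (vcons Nat 3 3 (vcons Nat 2 5 (vcons Nat 1 1 (vcons Nat 0 2 (vnil Nat)))))
inferred type:
  Eq (Vec Nat 4) (vcons Nat 3 3 (vcons Nat 2 5 (vcons Nat 1 1 (vcons Nat 0 2 (vnil Nat))))) (vcons Nat 3 3 (vcons Nat 2 5 (vcons Nat 1 1 (vcons Nat 0 2 (vnil Nat)))))
normal-order step count: 12
started in normal form: no
first redex: a beta-redex


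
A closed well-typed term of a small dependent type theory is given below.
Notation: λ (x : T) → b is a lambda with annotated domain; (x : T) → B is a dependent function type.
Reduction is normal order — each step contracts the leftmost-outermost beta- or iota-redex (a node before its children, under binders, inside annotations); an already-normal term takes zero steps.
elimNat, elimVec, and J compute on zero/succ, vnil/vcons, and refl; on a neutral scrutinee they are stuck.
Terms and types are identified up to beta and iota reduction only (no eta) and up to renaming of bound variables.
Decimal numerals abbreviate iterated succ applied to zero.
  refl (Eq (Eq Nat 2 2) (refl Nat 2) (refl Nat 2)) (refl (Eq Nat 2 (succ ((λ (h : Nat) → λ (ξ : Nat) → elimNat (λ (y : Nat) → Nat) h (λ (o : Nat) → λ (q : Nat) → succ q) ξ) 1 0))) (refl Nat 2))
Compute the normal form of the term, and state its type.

normal form:
  refl (Eq (Eq Nat 2 2) (refl Nat 2) (refl Nat 2)) (refl (Eq Nat 2 2) (refl Nat 2))
type:
  Eq (Eq (Eq Nat 2 2) (refl Nat 2) (refl Nat 2)) (refl (Eq Nat 2 2) (refl Nat 2)) (refl (Eq Nat 2 2) (refl Nat 2))


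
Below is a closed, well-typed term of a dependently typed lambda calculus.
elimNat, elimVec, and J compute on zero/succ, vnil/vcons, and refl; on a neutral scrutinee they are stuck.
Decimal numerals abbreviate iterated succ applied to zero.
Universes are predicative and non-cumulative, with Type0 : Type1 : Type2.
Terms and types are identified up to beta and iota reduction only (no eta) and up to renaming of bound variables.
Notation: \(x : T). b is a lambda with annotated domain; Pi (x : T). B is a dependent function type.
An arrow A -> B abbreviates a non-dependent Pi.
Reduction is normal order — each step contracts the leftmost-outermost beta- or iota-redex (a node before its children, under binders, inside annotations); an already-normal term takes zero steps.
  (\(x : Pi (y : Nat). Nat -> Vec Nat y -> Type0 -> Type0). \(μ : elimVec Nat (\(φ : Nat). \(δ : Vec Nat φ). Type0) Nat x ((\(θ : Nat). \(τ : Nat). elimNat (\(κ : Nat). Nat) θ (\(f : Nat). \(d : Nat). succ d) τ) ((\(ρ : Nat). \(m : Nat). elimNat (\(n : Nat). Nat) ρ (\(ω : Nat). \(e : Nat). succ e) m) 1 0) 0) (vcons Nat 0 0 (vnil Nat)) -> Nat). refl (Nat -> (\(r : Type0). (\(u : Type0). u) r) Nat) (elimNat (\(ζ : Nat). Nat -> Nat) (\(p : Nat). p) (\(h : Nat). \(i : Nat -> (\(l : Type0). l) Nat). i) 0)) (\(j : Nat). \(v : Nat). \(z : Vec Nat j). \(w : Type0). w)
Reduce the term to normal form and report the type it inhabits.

resulting normal form:
  \(x : Nat -> Nat). refl (Nat -> Nat) (\(y : Nat). y)
the term's type:
  (Nat -> Nat) -> Eq (Nat -> Nat) (\(x : Nat). x) (\(y : Nat). y)
observation: reduction starts at a beta-redex, and 10 normal-order steps reach the normal form.
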